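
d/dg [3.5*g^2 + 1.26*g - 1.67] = 7.0*g + 1.26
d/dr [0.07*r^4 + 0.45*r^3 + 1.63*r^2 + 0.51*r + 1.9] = 0.28*r^3 + 1.35*r^2 + 3.26*r + 0.51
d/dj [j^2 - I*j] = 2*j - I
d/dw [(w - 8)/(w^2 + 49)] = (w^2 - 2*w*(w - 8) + 49)/(w^2 + 49)^2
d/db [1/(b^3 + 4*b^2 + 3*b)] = (-3*b^2 - 8*b - 3)/(b^2*(b^2 + 4*b + 3)^2)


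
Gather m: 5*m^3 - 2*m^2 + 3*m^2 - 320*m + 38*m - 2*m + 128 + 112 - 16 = 5*m^3 + m^2 - 284*m + 224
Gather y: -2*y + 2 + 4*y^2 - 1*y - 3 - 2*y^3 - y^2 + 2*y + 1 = -2*y^3 + 3*y^2 - y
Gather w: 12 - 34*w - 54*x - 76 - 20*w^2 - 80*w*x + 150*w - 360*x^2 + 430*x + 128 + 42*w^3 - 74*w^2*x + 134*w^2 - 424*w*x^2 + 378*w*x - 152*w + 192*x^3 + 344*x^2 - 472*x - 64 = 42*w^3 + w^2*(114 - 74*x) + w*(-424*x^2 + 298*x - 36) + 192*x^3 - 16*x^2 - 96*x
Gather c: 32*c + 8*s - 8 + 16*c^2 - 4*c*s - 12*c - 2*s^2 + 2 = 16*c^2 + c*(20 - 4*s) - 2*s^2 + 8*s - 6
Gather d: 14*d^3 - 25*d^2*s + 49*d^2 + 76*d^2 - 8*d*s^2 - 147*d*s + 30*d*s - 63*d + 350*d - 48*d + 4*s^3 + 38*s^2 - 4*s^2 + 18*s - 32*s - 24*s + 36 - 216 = 14*d^3 + d^2*(125 - 25*s) + d*(-8*s^2 - 117*s + 239) + 4*s^3 + 34*s^2 - 38*s - 180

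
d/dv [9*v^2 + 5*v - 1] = 18*v + 5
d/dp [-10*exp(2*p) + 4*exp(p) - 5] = (4 - 20*exp(p))*exp(p)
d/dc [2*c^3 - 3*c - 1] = 6*c^2 - 3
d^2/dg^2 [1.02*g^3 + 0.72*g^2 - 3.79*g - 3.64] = 6.12*g + 1.44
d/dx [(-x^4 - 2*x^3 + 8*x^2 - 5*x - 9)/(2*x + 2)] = (-3*x^4/2 - 4*x^3 + x^2 + 8*x + 2)/(x^2 + 2*x + 1)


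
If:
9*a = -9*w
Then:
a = -w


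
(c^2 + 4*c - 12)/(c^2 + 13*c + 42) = (c - 2)/(c + 7)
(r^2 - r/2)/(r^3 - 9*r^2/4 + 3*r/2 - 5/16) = 8*r/(8*r^2 - 14*r + 5)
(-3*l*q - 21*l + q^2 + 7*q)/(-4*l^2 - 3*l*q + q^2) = (3*l*q + 21*l - q^2 - 7*q)/(4*l^2 + 3*l*q - q^2)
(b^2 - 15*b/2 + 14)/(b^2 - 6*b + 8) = (b - 7/2)/(b - 2)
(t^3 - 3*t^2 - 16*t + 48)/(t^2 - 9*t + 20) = (t^2 + t - 12)/(t - 5)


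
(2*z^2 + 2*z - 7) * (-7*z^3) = -14*z^5 - 14*z^4 + 49*z^3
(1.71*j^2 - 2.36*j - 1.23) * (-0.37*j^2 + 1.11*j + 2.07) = -0.6327*j^4 + 2.7713*j^3 + 1.3752*j^2 - 6.2505*j - 2.5461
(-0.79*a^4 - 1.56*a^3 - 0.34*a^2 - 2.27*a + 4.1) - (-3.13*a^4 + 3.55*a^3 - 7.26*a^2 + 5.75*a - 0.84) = 2.34*a^4 - 5.11*a^3 + 6.92*a^2 - 8.02*a + 4.94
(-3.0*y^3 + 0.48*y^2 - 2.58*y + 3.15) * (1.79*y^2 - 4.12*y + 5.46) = -5.37*y^5 + 13.2192*y^4 - 22.9758*y^3 + 18.8889*y^2 - 27.0648*y + 17.199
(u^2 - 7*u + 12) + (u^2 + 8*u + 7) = 2*u^2 + u + 19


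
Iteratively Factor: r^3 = (r)*(r^2) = r^2*(r)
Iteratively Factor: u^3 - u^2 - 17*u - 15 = (u - 5)*(u^2 + 4*u + 3) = (u - 5)*(u + 1)*(u + 3)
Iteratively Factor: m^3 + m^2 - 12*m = (m - 3)*(m^2 + 4*m) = m*(m - 3)*(m + 4)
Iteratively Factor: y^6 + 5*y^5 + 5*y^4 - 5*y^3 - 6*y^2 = (y + 3)*(y^5 + 2*y^4 - y^3 - 2*y^2) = y*(y + 3)*(y^4 + 2*y^3 - y^2 - 2*y) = y*(y - 1)*(y + 3)*(y^3 + 3*y^2 + 2*y) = y^2*(y - 1)*(y + 3)*(y^2 + 3*y + 2) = y^2*(y - 1)*(y + 2)*(y + 3)*(y + 1)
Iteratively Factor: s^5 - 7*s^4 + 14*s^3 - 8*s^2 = (s - 4)*(s^4 - 3*s^3 + 2*s^2) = (s - 4)*(s - 2)*(s^3 - s^2) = s*(s - 4)*(s - 2)*(s^2 - s) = s^2*(s - 4)*(s - 2)*(s - 1)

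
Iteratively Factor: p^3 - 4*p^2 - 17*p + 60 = (p + 4)*(p^2 - 8*p + 15) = (p - 5)*(p + 4)*(p - 3)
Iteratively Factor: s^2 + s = (s + 1)*(s)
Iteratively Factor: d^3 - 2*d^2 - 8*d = (d + 2)*(d^2 - 4*d) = d*(d + 2)*(d - 4)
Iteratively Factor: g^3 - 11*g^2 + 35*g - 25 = (g - 1)*(g^2 - 10*g + 25) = (g - 5)*(g - 1)*(g - 5)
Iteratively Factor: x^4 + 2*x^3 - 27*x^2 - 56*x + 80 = (x - 1)*(x^3 + 3*x^2 - 24*x - 80) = (x - 1)*(x + 4)*(x^2 - x - 20) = (x - 5)*(x - 1)*(x + 4)*(x + 4)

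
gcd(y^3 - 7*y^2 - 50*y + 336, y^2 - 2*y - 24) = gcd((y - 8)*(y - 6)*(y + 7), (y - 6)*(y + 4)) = y - 6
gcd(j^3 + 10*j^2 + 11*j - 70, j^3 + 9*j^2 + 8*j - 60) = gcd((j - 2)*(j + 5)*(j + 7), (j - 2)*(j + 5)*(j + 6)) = j^2 + 3*j - 10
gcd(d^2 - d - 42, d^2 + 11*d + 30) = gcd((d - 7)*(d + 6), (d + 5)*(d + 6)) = d + 6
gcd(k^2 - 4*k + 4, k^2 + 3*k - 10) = k - 2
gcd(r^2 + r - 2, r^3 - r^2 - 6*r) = r + 2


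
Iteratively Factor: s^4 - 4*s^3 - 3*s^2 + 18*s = (s - 3)*(s^3 - s^2 - 6*s) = (s - 3)^2*(s^2 + 2*s) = (s - 3)^2*(s + 2)*(s)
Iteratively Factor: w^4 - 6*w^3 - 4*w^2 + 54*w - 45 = (w - 1)*(w^3 - 5*w^2 - 9*w + 45) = (w - 5)*(w - 1)*(w^2 - 9) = (w - 5)*(w - 3)*(w - 1)*(w + 3)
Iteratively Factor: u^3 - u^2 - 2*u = (u)*(u^2 - u - 2) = u*(u + 1)*(u - 2)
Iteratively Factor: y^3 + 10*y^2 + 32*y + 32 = (y + 2)*(y^2 + 8*y + 16) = (y + 2)*(y + 4)*(y + 4)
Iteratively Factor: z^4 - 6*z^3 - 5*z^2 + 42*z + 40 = (z - 5)*(z^3 - z^2 - 10*z - 8) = (z - 5)*(z + 1)*(z^2 - 2*z - 8) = (z - 5)*(z - 4)*(z + 1)*(z + 2)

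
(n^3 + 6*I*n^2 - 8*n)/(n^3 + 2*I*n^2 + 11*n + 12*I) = n*(n + 2*I)/(n^2 - 2*I*n + 3)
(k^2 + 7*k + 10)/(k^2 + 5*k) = (k + 2)/k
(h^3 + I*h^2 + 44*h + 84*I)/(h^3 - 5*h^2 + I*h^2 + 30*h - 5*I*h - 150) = (h^2 - 5*I*h + 14)/(h^2 - 5*h*(1 + I) + 25*I)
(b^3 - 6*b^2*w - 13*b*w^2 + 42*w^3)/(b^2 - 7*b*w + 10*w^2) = (-b^2 + 4*b*w + 21*w^2)/(-b + 5*w)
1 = 1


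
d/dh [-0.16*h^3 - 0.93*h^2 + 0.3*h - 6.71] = -0.48*h^2 - 1.86*h + 0.3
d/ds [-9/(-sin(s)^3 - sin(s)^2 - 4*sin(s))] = 9*(-2*sin(s) + 3*cos(s)^2 - 7)*cos(s)/((sin(s)^2 + sin(s) + 4)^2*sin(s)^2)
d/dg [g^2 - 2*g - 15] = 2*g - 2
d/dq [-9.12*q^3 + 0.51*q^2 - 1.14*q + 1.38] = -27.36*q^2 + 1.02*q - 1.14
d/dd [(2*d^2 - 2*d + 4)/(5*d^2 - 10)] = 2*(d^2 - 8*d + 2)/(5*(d^4 - 4*d^2 + 4))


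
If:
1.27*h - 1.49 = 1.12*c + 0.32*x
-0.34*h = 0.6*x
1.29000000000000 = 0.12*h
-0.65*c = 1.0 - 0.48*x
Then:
No Solution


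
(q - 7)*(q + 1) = q^2 - 6*q - 7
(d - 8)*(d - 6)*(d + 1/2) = d^3 - 27*d^2/2 + 41*d + 24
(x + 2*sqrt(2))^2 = x^2 + 4*sqrt(2)*x + 8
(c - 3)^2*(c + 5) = c^3 - c^2 - 21*c + 45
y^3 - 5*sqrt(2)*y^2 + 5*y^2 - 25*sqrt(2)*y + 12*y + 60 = (y + 5)*(y - 3*sqrt(2))*(y - 2*sqrt(2))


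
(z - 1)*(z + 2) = z^2 + z - 2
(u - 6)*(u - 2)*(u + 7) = u^3 - u^2 - 44*u + 84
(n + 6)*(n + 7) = n^2 + 13*n + 42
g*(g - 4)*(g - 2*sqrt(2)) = g^3 - 4*g^2 - 2*sqrt(2)*g^2 + 8*sqrt(2)*g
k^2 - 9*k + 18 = (k - 6)*(k - 3)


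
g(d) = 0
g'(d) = 0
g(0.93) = 0.00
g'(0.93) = 0.00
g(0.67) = 0.00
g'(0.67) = 0.00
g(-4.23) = 0.00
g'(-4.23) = 0.00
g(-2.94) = 0.00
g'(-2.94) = 0.00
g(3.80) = 0.00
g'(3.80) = 0.00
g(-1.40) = 0.00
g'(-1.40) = 0.00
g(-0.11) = 0.00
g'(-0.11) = 0.00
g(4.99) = 0.00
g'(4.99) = 0.00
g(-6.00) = 0.00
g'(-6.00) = 0.00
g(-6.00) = 0.00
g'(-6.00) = 0.00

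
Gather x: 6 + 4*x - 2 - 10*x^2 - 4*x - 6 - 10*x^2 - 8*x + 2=-20*x^2 - 8*x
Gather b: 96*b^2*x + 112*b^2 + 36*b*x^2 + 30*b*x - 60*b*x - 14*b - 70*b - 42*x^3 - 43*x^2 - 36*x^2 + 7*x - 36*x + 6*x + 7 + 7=b^2*(96*x + 112) + b*(36*x^2 - 30*x - 84) - 42*x^3 - 79*x^2 - 23*x + 14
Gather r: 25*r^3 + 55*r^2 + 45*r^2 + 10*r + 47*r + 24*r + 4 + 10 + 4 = 25*r^3 + 100*r^2 + 81*r + 18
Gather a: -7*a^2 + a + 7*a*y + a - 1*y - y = -7*a^2 + a*(7*y + 2) - 2*y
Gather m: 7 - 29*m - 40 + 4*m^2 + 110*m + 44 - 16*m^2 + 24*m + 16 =-12*m^2 + 105*m + 27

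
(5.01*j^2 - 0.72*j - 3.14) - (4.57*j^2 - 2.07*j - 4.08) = 0.44*j^2 + 1.35*j + 0.94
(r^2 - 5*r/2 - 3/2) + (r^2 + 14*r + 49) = 2*r^2 + 23*r/2 + 95/2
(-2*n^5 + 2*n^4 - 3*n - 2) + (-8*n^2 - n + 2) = -2*n^5 + 2*n^4 - 8*n^2 - 4*n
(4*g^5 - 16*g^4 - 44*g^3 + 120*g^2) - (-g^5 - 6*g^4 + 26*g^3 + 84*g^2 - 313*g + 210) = 5*g^5 - 10*g^4 - 70*g^3 + 36*g^2 + 313*g - 210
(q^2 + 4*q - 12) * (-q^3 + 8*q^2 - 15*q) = -q^5 + 4*q^4 + 29*q^3 - 156*q^2 + 180*q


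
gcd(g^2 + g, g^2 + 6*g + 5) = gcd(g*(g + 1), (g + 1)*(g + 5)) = g + 1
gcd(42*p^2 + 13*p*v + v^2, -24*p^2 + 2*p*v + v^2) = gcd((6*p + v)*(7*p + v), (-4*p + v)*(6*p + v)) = 6*p + v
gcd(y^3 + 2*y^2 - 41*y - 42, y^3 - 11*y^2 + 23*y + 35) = y + 1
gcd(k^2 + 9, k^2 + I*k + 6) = k + 3*I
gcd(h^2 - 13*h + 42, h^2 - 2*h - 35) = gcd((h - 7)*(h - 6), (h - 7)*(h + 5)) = h - 7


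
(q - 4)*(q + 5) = q^2 + q - 20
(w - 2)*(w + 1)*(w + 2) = w^3 + w^2 - 4*w - 4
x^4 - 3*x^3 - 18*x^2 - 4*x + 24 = (x - 6)*(x - 1)*(x + 2)^2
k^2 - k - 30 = (k - 6)*(k + 5)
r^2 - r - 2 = (r - 2)*(r + 1)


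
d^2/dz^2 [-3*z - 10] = 0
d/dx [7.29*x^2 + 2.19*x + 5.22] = 14.58*x + 2.19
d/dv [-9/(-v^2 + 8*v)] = 18*(4 - v)/(v^2*(v - 8)^2)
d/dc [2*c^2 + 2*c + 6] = 4*c + 2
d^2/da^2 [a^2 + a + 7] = 2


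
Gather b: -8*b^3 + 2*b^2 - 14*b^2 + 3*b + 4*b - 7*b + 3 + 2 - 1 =-8*b^3 - 12*b^2 + 4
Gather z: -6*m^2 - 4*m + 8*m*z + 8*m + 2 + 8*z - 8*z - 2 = -6*m^2 + 8*m*z + 4*m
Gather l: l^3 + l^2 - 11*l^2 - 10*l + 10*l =l^3 - 10*l^2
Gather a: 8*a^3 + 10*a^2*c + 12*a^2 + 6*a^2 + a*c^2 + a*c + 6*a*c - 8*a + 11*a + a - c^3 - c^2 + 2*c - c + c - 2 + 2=8*a^3 + a^2*(10*c + 18) + a*(c^2 + 7*c + 4) - c^3 - c^2 + 2*c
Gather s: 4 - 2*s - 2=2 - 2*s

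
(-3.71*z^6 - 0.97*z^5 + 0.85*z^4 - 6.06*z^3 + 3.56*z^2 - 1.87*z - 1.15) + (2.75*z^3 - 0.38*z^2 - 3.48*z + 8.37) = -3.71*z^6 - 0.97*z^5 + 0.85*z^4 - 3.31*z^3 + 3.18*z^2 - 5.35*z + 7.22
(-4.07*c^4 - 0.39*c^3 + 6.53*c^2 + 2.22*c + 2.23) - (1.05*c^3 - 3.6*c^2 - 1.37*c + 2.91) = -4.07*c^4 - 1.44*c^3 + 10.13*c^2 + 3.59*c - 0.68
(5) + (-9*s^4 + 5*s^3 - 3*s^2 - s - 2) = -9*s^4 + 5*s^3 - 3*s^2 - s + 3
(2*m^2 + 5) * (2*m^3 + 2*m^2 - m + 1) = 4*m^5 + 4*m^4 + 8*m^3 + 12*m^2 - 5*m + 5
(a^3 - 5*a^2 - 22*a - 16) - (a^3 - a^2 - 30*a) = -4*a^2 + 8*a - 16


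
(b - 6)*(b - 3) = b^2 - 9*b + 18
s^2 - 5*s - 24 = (s - 8)*(s + 3)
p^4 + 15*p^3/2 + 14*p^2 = p^2*(p + 7/2)*(p + 4)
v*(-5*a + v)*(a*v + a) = -5*a^2*v^2 - 5*a^2*v + a*v^3 + a*v^2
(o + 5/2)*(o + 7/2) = o^2 + 6*o + 35/4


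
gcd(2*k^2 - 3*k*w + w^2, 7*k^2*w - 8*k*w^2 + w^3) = -k + w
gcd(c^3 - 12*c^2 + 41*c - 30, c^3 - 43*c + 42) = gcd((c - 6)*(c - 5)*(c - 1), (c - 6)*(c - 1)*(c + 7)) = c^2 - 7*c + 6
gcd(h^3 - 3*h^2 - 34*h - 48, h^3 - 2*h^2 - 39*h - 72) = h^2 - 5*h - 24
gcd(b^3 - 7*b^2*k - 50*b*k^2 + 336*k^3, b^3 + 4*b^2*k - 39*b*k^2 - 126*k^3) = b^2 + b*k - 42*k^2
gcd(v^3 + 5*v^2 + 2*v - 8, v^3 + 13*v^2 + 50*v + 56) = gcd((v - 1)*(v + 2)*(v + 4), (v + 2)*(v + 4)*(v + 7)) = v^2 + 6*v + 8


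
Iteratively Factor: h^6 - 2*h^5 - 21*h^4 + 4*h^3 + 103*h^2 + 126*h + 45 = (h + 1)*(h^5 - 3*h^4 - 18*h^3 + 22*h^2 + 81*h + 45) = (h - 3)*(h + 1)*(h^4 - 18*h^2 - 32*h - 15) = (h - 3)*(h + 1)*(h + 3)*(h^3 - 3*h^2 - 9*h - 5) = (h - 3)*(h + 1)^2*(h + 3)*(h^2 - 4*h - 5) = (h - 3)*(h + 1)^3*(h + 3)*(h - 5)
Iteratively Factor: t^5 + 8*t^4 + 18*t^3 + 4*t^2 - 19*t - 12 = (t + 1)*(t^4 + 7*t^3 + 11*t^2 - 7*t - 12) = (t + 1)*(t + 3)*(t^3 + 4*t^2 - t - 4) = (t + 1)*(t + 3)*(t + 4)*(t^2 - 1) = (t + 1)^2*(t + 3)*(t + 4)*(t - 1)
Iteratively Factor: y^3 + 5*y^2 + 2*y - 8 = (y + 2)*(y^2 + 3*y - 4) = (y - 1)*(y + 2)*(y + 4)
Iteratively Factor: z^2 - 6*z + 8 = (z - 4)*(z - 2)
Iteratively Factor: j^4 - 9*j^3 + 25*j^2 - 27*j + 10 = (j - 1)*(j^3 - 8*j^2 + 17*j - 10) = (j - 5)*(j - 1)*(j^2 - 3*j + 2) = (j - 5)*(j - 2)*(j - 1)*(j - 1)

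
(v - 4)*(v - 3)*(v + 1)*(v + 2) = v^4 - 4*v^3 - 7*v^2 + 22*v + 24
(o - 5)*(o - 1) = o^2 - 6*o + 5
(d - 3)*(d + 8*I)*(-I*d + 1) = -I*d^3 + 9*d^2 + 3*I*d^2 - 27*d + 8*I*d - 24*I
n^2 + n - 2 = (n - 1)*(n + 2)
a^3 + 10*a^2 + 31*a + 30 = (a + 2)*(a + 3)*(a + 5)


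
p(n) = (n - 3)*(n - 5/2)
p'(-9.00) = -23.50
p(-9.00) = 138.00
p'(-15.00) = -35.50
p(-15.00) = 315.00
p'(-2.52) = -10.54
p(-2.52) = 27.71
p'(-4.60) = -14.70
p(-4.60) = 53.96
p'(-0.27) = -6.04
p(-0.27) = 9.06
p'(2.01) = -1.48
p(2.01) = 0.49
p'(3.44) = 1.38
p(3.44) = 0.41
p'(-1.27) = -8.04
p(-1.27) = 16.10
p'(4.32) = 3.14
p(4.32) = 2.40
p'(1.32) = -2.86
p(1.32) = 1.98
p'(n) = 2*n - 11/2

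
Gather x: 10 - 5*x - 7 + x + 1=4 - 4*x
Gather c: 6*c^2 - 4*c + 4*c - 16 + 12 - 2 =6*c^2 - 6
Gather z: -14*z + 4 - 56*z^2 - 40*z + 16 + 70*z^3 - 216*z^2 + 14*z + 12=70*z^3 - 272*z^2 - 40*z + 32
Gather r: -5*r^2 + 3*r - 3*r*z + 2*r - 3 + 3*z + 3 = -5*r^2 + r*(5 - 3*z) + 3*z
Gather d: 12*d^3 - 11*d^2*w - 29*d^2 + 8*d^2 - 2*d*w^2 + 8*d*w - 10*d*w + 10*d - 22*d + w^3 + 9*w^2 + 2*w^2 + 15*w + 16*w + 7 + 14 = 12*d^3 + d^2*(-11*w - 21) + d*(-2*w^2 - 2*w - 12) + w^3 + 11*w^2 + 31*w + 21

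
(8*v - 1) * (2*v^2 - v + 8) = 16*v^3 - 10*v^2 + 65*v - 8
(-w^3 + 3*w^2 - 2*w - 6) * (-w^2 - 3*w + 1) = w^5 - 8*w^3 + 15*w^2 + 16*w - 6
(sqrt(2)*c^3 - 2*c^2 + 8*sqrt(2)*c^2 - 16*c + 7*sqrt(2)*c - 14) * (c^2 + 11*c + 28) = sqrt(2)*c^5 - 2*c^4 + 19*sqrt(2)*c^4 - 38*c^3 + 123*sqrt(2)*c^3 - 246*c^2 + 301*sqrt(2)*c^2 - 602*c + 196*sqrt(2)*c - 392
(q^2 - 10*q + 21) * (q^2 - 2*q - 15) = q^4 - 12*q^3 + 26*q^2 + 108*q - 315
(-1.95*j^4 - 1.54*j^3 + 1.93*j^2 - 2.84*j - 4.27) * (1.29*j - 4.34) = -2.5155*j^5 + 6.4764*j^4 + 9.1733*j^3 - 12.0398*j^2 + 6.8173*j + 18.5318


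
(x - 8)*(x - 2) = x^2 - 10*x + 16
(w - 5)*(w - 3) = w^2 - 8*w + 15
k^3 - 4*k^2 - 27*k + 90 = (k - 6)*(k - 3)*(k + 5)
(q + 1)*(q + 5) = q^2 + 6*q + 5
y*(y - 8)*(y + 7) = y^3 - y^2 - 56*y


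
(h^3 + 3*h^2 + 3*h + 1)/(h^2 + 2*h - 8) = (h^3 + 3*h^2 + 3*h + 1)/(h^2 + 2*h - 8)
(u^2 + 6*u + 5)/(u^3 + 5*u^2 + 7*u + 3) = (u + 5)/(u^2 + 4*u + 3)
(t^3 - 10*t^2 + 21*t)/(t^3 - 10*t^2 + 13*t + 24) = t*(t - 7)/(t^2 - 7*t - 8)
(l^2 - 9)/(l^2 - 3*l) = (l + 3)/l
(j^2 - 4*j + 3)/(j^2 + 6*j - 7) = (j - 3)/(j + 7)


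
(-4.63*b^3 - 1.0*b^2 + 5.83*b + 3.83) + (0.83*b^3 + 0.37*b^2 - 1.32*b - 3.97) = -3.8*b^3 - 0.63*b^2 + 4.51*b - 0.14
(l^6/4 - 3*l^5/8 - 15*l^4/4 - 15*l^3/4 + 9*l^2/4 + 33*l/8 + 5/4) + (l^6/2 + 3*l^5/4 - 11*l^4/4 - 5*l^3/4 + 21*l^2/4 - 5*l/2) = 3*l^6/4 + 3*l^5/8 - 13*l^4/2 - 5*l^3 + 15*l^2/2 + 13*l/8 + 5/4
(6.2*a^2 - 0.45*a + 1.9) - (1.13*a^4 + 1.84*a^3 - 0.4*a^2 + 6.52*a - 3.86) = -1.13*a^4 - 1.84*a^3 + 6.6*a^2 - 6.97*a + 5.76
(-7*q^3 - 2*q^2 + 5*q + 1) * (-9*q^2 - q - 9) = 63*q^5 + 25*q^4 + 20*q^3 + 4*q^2 - 46*q - 9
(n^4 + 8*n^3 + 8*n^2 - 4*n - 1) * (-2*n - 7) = -2*n^5 - 23*n^4 - 72*n^3 - 48*n^2 + 30*n + 7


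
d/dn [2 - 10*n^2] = -20*n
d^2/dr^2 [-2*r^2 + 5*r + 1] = -4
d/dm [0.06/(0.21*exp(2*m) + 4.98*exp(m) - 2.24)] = (-0.0252*exp(m) - 0.2988)*exp(m)/(0.21*exp(2*m) + 4.98*exp(m) - 2.24)^2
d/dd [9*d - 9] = 9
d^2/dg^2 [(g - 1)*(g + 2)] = 2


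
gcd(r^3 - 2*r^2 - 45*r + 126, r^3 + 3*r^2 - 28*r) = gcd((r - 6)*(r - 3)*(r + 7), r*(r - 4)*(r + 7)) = r + 7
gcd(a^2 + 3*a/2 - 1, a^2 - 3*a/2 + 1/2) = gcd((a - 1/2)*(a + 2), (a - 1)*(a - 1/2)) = a - 1/2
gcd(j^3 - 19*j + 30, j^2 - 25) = j + 5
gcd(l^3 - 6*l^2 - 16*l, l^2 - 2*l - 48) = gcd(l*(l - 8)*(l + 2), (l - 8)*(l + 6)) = l - 8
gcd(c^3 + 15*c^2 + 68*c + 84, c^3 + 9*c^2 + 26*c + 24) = c + 2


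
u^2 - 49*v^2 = (u - 7*v)*(u + 7*v)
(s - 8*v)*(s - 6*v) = s^2 - 14*s*v + 48*v^2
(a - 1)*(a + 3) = a^2 + 2*a - 3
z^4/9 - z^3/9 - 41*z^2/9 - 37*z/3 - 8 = (z/3 + 1)^2*(z - 8)*(z + 1)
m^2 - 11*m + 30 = (m - 6)*(m - 5)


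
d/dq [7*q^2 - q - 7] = 14*q - 1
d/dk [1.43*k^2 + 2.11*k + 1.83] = 2.86*k + 2.11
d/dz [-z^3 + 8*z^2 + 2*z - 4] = -3*z^2 + 16*z + 2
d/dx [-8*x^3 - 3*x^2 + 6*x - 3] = -24*x^2 - 6*x + 6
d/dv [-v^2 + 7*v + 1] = 7 - 2*v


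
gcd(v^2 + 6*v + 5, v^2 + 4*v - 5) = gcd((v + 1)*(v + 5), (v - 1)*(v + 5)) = v + 5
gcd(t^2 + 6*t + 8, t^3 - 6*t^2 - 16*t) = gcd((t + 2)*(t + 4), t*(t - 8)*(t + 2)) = t + 2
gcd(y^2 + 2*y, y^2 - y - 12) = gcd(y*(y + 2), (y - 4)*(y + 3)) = 1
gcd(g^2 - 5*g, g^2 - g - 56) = 1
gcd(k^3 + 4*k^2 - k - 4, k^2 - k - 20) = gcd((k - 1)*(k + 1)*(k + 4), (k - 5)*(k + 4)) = k + 4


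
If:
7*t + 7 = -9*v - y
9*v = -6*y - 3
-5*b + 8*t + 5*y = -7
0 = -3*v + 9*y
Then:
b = 16/55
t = -7/11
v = -3/11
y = -1/11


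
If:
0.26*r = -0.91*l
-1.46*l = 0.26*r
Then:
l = 0.00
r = 0.00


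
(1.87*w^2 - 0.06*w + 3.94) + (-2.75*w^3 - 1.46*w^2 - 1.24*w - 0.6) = -2.75*w^3 + 0.41*w^2 - 1.3*w + 3.34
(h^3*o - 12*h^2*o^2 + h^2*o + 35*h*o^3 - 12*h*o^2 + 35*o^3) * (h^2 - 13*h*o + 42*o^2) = h^5*o - 25*h^4*o^2 + h^4*o + 233*h^3*o^3 - 25*h^3*o^2 - 959*h^2*o^4 + 233*h^2*o^3 + 1470*h*o^5 - 959*h*o^4 + 1470*o^5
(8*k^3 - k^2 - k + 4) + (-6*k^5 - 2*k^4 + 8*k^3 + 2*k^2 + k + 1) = -6*k^5 - 2*k^4 + 16*k^3 + k^2 + 5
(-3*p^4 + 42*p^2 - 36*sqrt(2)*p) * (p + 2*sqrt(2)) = -3*p^5 - 6*sqrt(2)*p^4 + 42*p^3 + 48*sqrt(2)*p^2 - 144*p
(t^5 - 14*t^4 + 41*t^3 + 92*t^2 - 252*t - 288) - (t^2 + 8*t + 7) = t^5 - 14*t^4 + 41*t^3 + 91*t^2 - 260*t - 295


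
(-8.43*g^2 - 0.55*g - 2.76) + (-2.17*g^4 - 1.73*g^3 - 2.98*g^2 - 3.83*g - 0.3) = -2.17*g^4 - 1.73*g^3 - 11.41*g^2 - 4.38*g - 3.06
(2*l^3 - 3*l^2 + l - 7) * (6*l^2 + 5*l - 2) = 12*l^5 - 8*l^4 - 13*l^3 - 31*l^2 - 37*l + 14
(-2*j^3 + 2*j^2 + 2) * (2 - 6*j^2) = 12*j^5 - 12*j^4 - 4*j^3 - 8*j^2 + 4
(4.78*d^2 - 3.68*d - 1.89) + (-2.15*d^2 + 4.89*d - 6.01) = 2.63*d^2 + 1.21*d - 7.9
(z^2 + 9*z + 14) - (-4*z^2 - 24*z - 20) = 5*z^2 + 33*z + 34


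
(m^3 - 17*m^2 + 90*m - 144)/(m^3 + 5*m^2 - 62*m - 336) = (m^2 - 9*m + 18)/(m^2 + 13*m + 42)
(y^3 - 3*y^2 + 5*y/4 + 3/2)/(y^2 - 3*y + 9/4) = (2*y^2 - 3*y - 2)/(2*y - 3)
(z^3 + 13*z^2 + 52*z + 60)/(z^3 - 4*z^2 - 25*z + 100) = (z^2 + 8*z + 12)/(z^2 - 9*z + 20)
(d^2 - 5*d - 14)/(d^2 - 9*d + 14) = (d + 2)/(d - 2)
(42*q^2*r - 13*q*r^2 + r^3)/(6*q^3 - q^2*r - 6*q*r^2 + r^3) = r*(7*q - r)/(q^2 - r^2)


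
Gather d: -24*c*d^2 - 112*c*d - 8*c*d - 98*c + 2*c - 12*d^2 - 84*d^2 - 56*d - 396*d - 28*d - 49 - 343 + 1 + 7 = -96*c + d^2*(-24*c - 96) + d*(-120*c - 480) - 384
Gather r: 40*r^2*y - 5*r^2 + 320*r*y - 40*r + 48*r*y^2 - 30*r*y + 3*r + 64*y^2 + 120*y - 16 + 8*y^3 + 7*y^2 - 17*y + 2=r^2*(40*y - 5) + r*(48*y^2 + 290*y - 37) + 8*y^3 + 71*y^2 + 103*y - 14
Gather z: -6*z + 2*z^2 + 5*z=2*z^2 - z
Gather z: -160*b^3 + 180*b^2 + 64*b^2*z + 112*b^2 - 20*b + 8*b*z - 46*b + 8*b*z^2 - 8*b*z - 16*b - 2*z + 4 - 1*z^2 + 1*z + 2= -160*b^3 + 292*b^2 - 82*b + z^2*(8*b - 1) + z*(64*b^2 - 1) + 6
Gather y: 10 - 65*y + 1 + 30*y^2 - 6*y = 30*y^2 - 71*y + 11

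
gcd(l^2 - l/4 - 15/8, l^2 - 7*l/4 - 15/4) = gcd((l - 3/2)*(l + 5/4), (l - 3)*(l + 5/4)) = l + 5/4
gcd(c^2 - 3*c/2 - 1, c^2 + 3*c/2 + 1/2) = c + 1/2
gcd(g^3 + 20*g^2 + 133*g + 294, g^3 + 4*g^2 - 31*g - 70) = g + 7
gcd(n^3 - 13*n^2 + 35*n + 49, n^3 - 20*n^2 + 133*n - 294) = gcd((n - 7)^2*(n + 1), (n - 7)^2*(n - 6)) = n^2 - 14*n + 49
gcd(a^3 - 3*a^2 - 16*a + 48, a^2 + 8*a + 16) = a + 4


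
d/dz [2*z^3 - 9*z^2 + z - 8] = 6*z^2 - 18*z + 1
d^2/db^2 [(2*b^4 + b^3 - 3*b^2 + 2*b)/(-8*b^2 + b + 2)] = 2*(-128*b^6 + 48*b^5 + 90*b^4 - 153*b^3 + 90*b^2 - 108*b + 16)/(512*b^6 - 192*b^5 - 360*b^4 + 95*b^3 + 90*b^2 - 12*b - 8)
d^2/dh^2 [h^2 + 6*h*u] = 2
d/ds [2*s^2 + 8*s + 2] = 4*s + 8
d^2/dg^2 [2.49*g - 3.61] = 0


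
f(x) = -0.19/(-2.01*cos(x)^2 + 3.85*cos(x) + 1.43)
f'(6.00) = 0.00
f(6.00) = -0.06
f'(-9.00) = 0.04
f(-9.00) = 0.05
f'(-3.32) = -0.01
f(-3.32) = 0.04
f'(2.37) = -0.16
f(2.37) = 0.08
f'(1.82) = -6.95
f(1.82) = -0.53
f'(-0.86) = 0.02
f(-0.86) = -0.06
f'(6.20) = -0.00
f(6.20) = -0.06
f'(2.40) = -0.14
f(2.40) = 0.08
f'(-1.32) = 0.10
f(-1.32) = -0.08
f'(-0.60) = 0.01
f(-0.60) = -0.06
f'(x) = -0.19*(-4.02*sin(x)*cos(x) + 3.85*sin(x))/(-2.01*cos(x)^2 + 3.85*cos(x) + 1.43)^2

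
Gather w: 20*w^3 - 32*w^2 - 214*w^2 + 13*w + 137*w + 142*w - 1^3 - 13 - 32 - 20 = 20*w^3 - 246*w^2 + 292*w - 66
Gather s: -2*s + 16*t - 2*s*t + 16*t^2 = s*(-2*t - 2) + 16*t^2 + 16*t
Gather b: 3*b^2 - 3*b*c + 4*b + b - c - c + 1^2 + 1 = 3*b^2 + b*(5 - 3*c) - 2*c + 2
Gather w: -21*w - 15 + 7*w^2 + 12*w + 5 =7*w^2 - 9*w - 10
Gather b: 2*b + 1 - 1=2*b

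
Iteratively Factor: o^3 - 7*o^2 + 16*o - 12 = (o - 3)*(o^2 - 4*o + 4) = (o - 3)*(o - 2)*(o - 2)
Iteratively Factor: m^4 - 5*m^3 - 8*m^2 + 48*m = (m - 4)*(m^3 - m^2 - 12*m) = (m - 4)*(m + 3)*(m^2 - 4*m) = m*(m - 4)*(m + 3)*(m - 4)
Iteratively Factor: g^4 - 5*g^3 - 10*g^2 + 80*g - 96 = (g - 3)*(g^3 - 2*g^2 - 16*g + 32) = (g - 4)*(g - 3)*(g^2 + 2*g - 8) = (g - 4)*(g - 3)*(g + 4)*(g - 2)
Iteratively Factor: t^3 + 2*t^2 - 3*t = (t - 1)*(t^2 + 3*t) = (t - 1)*(t + 3)*(t)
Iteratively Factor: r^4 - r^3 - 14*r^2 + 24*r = (r - 2)*(r^3 + r^2 - 12*r) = r*(r - 2)*(r^2 + r - 12) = r*(r - 3)*(r - 2)*(r + 4)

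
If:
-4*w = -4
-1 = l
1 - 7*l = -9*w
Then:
No Solution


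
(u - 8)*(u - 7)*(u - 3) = u^3 - 18*u^2 + 101*u - 168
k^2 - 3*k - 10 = (k - 5)*(k + 2)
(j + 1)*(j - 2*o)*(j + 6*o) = j^3 + 4*j^2*o + j^2 - 12*j*o^2 + 4*j*o - 12*o^2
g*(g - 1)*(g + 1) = g^3 - g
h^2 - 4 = (h - 2)*(h + 2)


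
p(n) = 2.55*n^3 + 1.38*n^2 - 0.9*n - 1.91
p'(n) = 7.65*n^2 + 2.76*n - 0.9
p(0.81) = -0.38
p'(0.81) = 6.35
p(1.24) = 3.96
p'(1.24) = 14.29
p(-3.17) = -66.42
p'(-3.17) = 67.22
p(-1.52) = -6.31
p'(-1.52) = 12.58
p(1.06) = 1.72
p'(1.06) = 10.62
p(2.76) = 59.73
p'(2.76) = 64.99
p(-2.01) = -15.23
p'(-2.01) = 24.46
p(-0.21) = -1.68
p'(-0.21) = -1.14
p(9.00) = 1960.72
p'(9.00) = 643.59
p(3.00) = 76.66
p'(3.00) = 76.23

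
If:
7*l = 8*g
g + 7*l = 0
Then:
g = 0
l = 0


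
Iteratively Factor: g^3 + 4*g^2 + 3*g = (g)*(g^2 + 4*g + 3) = g*(g + 3)*(g + 1)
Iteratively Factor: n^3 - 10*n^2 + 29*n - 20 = (n - 5)*(n^2 - 5*n + 4) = (n - 5)*(n - 1)*(n - 4)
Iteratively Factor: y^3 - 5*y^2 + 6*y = (y)*(y^2 - 5*y + 6) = y*(y - 3)*(y - 2)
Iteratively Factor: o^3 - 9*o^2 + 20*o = (o - 5)*(o^2 - 4*o) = o*(o - 5)*(o - 4)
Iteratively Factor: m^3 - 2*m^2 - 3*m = (m - 3)*(m^2 + m) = m*(m - 3)*(m + 1)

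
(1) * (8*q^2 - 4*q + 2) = 8*q^2 - 4*q + 2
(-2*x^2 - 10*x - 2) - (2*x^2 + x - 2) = -4*x^2 - 11*x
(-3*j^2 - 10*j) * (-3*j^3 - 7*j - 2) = 9*j^5 + 30*j^4 + 21*j^3 + 76*j^2 + 20*j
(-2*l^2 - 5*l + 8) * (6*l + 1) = -12*l^3 - 32*l^2 + 43*l + 8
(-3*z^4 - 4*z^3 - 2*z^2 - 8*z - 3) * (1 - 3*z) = 9*z^5 + 9*z^4 + 2*z^3 + 22*z^2 + z - 3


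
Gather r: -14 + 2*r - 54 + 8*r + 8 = 10*r - 60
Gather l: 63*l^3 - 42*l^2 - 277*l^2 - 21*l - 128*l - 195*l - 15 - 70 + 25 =63*l^3 - 319*l^2 - 344*l - 60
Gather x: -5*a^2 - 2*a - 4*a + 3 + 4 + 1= -5*a^2 - 6*a + 8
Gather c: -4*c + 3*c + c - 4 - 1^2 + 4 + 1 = 0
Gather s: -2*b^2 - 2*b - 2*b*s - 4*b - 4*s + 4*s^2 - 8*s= -2*b^2 - 6*b + 4*s^2 + s*(-2*b - 12)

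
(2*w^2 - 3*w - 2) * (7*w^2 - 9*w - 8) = 14*w^4 - 39*w^3 - 3*w^2 + 42*w + 16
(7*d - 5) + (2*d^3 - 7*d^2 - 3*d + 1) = 2*d^3 - 7*d^2 + 4*d - 4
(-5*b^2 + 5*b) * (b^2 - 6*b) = -5*b^4 + 35*b^3 - 30*b^2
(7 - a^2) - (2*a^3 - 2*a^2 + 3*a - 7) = -2*a^3 + a^2 - 3*a + 14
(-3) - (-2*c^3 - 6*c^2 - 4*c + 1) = 2*c^3 + 6*c^2 + 4*c - 4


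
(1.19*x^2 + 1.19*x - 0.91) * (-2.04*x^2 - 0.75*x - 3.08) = -2.4276*x^4 - 3.3201*x^3 - 2.7013*x^2 - 2.9827*x + 2.8028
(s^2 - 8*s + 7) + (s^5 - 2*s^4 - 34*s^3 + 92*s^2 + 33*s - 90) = s^5 - 2*s^4 - 34*s^3 + 93*s^2 + 25*s - 83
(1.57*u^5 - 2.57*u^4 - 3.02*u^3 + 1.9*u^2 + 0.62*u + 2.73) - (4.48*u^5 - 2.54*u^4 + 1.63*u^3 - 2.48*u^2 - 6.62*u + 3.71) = -2.91*u^5 - 0.0299999999999998*u^4 - 4.65*u^3 + 4.38*u^2 + 7.24*u - 0.98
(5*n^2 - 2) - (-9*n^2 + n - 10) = 14*n^2 - n + 8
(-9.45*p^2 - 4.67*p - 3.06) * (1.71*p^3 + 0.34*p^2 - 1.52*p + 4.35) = -16.1595*p^5 - 11.1987*p^4 + 7.5436*p^3 - 35.0495*p^2 - 15.6633*p - 13.311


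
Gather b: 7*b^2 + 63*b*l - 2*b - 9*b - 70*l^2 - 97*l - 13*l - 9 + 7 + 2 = 7*b^2 + b*(63*l - 11) - 70*l^2 - 110*l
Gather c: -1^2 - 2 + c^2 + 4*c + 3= c^2 + 4*c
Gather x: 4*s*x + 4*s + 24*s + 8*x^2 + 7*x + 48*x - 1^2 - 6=28*s + 8*x^2 + x*(4*s + 55) - 7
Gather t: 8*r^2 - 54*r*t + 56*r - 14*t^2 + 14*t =8*r^2 + 56*r - 14*t^2 + t*(14 - 54*r)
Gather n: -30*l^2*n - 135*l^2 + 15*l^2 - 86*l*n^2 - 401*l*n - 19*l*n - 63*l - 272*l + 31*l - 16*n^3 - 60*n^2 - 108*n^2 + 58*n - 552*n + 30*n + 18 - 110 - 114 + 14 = -120*l^2 - 304*l - 16*n^3 + n^2*(-86*l - 168) + n*(-30*l^2 - 420*l - 464) - 192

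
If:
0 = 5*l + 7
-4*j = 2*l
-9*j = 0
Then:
No Solution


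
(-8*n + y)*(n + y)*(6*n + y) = -48*n^3 - 50*n^2*y - n*y^2 + y^3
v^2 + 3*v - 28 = (v - 4)*(v + 7)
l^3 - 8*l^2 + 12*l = l*(l - 6)*(l - 2)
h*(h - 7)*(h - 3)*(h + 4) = h^4 - 6*h^3 - 19*h^2 + 84*h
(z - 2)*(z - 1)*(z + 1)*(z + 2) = z^4 - 5*z^2 + 4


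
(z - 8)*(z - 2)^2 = z^3 - 12*z^2 + 36*z - 32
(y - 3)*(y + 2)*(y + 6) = y^3 + 5*y^2 - 12*y - 36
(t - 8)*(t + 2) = t^2 - 6*t - 16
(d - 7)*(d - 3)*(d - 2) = d^3 - 12*d^2 + 41*d - 42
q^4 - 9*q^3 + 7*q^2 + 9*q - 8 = (q - 8)*(q - 1)^2*(q + 1)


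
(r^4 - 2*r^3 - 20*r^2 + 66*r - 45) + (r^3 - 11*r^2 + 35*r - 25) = r^4 - r^3 - 31*r^2 + 101*r - 70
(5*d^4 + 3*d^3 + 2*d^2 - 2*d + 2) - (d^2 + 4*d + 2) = 5*d^4 + 3*d^3 + d^2 - 6*d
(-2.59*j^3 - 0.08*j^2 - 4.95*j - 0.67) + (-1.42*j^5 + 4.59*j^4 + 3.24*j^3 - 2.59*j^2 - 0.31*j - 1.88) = -1.42*j^5 + 4.59*j^4 + 0.65*j^3 - 2.67*j^2 - 5.26*j - 2.55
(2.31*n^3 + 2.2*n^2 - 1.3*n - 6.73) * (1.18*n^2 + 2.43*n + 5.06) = 2.7258*n^5 + 8.2093*n^4 + 15.5006*n^3 + 0.0315999999999996*n^2 - 22.9319*n - 34.0538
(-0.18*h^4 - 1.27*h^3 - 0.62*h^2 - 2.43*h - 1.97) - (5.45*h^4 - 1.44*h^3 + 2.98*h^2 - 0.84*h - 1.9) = -5.63*h^4 + 0.17*h^3 - 3.6*h^2 - 1.59*h - 0.0700000000000001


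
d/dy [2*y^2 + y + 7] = 4*y + 1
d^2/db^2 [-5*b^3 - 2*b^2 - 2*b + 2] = -30*b - 4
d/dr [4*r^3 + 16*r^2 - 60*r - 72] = 12*r^2 + 32*r - 60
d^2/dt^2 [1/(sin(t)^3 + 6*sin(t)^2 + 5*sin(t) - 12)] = -(9*sin(t)^5 + 75*sin(t)^4 + 217*sin(t)^3 + 319*sin(t)^2 + 386*sin(t) + 194)/((sin(t) - 1)^2*(sin(t) + 3)^3*(sin(t) + 4)^3)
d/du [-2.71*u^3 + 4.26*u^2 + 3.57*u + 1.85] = -8.13*u^2 + 8.52*u + 3.57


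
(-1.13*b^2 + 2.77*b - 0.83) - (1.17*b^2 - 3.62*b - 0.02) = -2.3*b^2 + 6.39*b - 0.81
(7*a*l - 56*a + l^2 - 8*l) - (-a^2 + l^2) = a^2 + 7*a*l - 56*a - 8*l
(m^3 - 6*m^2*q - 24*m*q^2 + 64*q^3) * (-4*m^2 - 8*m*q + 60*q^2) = -4*m^5 + 16*m^4*q + 204*m^3*q^2 - 424*m^2*q^3 - 1952*m*q^4 + 3840*q^5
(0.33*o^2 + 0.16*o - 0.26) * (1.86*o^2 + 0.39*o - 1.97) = 0.6138*o^4 + 0.4263*o^3 - 1.0713*o^2 - 0.4166*o + 0.5122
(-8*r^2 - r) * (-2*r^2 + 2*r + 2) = 16*r^4 - 14*r^3 - 18*r^2 - 2*r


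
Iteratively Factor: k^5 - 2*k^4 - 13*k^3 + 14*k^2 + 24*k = (k)*(k^4 - 2*k^3 - 13*k^2 + 14*k + 24) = k*(k - 2)*(k^3 - 13*k - 12) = k*(k - 2)*(k + 1)*(k^2 - k - 12) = k*(k - 4)*(k - 2)*(k + 1)*(k + 3)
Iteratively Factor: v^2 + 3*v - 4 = (v + 4)*(v - 1)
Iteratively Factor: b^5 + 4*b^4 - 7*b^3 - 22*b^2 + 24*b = (b + 3)*(b^4 + b^3 - 10*b^2 + 8*b) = b*(b + 3)*(b^3 + b^2 - 10*b + 8) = b*(b - 2)*(b + 3)*(b^2 + 3*b - 4) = b*(b - 2)*(b - 1)*(b + 3)*(b + 4)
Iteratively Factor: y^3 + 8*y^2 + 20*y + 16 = (y + 2)*(y^2 + 6*y + 8) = (y + 2)*(y + 4)*(y + 2)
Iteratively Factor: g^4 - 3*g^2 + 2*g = (g)*(g^3 - 3*g + 2) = g*(g + 2)*(g^2 - 2*g + 1) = g*(g - 1)*(g + 2)*(g - 1)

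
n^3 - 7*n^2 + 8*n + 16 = (n - 4)^2*(n + 1)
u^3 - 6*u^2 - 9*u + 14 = (u - 7)*(u - 1)*(u + 2)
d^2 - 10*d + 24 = (d - 6)*(d - 4)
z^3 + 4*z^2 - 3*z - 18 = (z - 2)*(z + 3)^2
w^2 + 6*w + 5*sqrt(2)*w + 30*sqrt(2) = (w + 6)*(w + 5*sqrt(2))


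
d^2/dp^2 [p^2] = 2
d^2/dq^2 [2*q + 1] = 0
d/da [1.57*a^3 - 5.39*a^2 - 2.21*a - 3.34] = 4.71*a^2 - 10.78*a - 2.21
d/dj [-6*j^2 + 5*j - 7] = 5 - 12*j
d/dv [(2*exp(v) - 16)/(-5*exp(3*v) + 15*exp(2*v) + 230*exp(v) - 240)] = (4*exp(v)/5 + 2)*exp(v)/(exp(4*v) + 10*exp(3*v) + 13*exp(2*v) - 60*exp(v) + 36)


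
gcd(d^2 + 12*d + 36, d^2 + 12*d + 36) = d^2 + 12*d + 36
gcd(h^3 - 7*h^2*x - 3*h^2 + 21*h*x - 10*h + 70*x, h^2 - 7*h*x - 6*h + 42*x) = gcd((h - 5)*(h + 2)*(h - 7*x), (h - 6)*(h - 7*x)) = -h + 7*x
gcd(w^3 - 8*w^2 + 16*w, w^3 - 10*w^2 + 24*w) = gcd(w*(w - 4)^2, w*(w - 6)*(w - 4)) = w^2 - 4*w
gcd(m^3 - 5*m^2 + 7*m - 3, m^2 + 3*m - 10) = 1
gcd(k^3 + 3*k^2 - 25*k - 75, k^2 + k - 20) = k + 5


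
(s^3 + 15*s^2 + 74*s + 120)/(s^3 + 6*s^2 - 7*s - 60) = (s + 6)/(s - 3)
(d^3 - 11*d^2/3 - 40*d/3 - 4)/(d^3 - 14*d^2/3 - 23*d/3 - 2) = (d + 2)/(d + 1)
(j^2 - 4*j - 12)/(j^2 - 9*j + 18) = (j + 2)/(j - 3)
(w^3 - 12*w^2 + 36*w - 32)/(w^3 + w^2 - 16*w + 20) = (w - 8)/(w + 5)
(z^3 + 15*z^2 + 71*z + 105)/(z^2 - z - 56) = (z^2 + 8*z + 15)/(z - 8)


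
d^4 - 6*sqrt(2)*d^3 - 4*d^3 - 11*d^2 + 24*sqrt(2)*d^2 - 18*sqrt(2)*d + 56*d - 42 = (d - 3)*(d - 1)*(d - 7*sqrt(2))*(d + sqrt(2))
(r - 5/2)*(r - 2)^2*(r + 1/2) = r^4 - 6*r^3 + 43*r^2/4 - 3*r - 5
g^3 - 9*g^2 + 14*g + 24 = (g - 6)*(g - 4)*(g + 1)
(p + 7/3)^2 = p^2 + 14*p/3 + 49/9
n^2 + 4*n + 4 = (n + 2)^2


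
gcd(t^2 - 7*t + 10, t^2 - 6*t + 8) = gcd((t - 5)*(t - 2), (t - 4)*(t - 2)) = t - 2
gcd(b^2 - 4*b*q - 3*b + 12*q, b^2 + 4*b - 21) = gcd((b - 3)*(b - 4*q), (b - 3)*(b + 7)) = b - 3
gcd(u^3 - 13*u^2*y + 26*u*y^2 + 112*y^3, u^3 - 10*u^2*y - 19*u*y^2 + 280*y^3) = u^2 - 15*u*y + 56*y^2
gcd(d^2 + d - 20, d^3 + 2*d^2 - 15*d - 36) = d - 4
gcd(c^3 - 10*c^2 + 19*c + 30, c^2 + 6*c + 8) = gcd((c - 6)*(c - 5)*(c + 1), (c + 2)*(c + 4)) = 1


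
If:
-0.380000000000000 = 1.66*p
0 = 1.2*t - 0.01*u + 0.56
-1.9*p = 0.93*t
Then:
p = -0.23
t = 0.47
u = 112.12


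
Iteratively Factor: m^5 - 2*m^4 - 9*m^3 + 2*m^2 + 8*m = (m - 1)*(m^4 - m^3 - 10*m^2 - 8*m) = (m - 4)*(m - 1)*(m^3 + 3*m^2 + 2*m) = (m - 4)*(m - 1)*(m + 1)*(m^2 + 2*m) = (m - 4)*(m - 1)*(m + 1)*(m + 2)*(m)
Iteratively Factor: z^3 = (z)*(z^2) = z^2*(z)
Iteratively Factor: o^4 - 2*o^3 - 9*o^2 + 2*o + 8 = (o - 4)*(o^3 + 2*o^2 - o - 2) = (o - 4)*(o - 1)*(o^2 + 3*o + 2) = (o - 4)*(o - 1)*(o + 1)*(o + 2)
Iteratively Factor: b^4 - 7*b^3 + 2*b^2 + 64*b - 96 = (b - 4)*(b^3 - 3*b^2 - 10*b + 24) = (b - 4)*(b + 3)*(b^2 - 6*b + 8) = (b - 4)^2*(b + 3)*(b - 2)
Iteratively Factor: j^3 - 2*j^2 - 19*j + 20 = (j - 1)*(j^2 - j - 20) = (j - 5)*(j - 1)*(j + 4)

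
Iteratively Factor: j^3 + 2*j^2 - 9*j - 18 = (j + 2)*(j^2 - 9) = (j - 3)*(j + 2)*(j + 3)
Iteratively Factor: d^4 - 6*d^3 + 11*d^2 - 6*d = (d)*(d^3 - 6*d^2 + 11*d - 6) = d*(d - 3)*(d^2 - 3*d + 2) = d*(d - 3)*(d - 1)*(d - 2)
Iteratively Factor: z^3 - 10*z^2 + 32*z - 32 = (z - 4)*(z^2 - 6*z + 8) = (z - 4)*(z - 2)*(z - 4)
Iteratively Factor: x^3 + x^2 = (x)*(x^2 + x) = x*(x + 1)*(x)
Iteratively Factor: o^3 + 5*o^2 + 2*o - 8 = (o - 1)*(o^2 + 6*o + 8) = (o - 1)*(o + 4)*(o + 2)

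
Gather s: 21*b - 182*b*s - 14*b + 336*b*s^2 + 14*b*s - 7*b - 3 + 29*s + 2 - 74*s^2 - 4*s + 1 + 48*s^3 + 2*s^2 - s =48*s^3 + s^2*(336*b - 72) + s*(24 - 168*b)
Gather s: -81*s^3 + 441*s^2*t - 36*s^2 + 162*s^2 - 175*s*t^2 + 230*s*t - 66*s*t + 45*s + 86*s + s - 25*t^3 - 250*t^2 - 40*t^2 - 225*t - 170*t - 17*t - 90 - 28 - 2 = -81*s^3 + s^2*(441*t + 126) + s*(-175*t^2 + 164*t + 132) - 25*t^3 - 290*t^2 - 412*t - 120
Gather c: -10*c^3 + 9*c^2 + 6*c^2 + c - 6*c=-10*c^3 + 15*c^2 - 5*c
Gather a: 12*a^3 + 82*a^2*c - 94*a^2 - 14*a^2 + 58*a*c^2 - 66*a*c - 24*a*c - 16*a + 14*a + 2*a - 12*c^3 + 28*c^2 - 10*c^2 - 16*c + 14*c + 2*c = 12*a^3 + a^2*(82*c - 108) + a*(58*c^2 - 90*c) - 12*c^3 + 18*c^2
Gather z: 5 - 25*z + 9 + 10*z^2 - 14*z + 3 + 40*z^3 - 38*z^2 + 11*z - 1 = 40*z^3 - 28*z^2 - 28*z + 16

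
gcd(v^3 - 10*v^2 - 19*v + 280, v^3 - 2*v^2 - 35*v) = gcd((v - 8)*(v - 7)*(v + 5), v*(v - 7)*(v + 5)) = v^2 - 2*v - 35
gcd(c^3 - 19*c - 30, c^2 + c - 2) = c + 2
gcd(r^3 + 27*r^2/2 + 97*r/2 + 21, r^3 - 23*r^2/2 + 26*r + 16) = r + 1/2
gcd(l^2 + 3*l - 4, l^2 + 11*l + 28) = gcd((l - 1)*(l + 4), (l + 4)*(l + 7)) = l + 4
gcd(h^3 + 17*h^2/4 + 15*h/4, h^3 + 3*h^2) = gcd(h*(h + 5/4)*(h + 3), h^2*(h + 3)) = h^2 + 3*h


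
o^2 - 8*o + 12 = (o - 6)*(o - 2)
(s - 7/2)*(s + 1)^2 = s^3 - 3*s^2/2 - 6*s - 7/2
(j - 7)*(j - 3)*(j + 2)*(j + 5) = j^4 - 3*j^3 - 39*j^2 + 47*j + 210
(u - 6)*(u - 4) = u^2 - 10*u + 24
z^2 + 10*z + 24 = (z + 4)*(z + 6)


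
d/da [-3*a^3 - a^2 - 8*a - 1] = -9*a^2 - 2*a - 8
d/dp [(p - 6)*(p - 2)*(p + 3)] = 3*p^2 - 10*p - 12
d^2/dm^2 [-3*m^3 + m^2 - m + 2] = 2 - 18*m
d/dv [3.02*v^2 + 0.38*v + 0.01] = 6.04*v + 0.38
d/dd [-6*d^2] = -12*d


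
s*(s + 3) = s^2 + 3*s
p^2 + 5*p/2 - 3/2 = (p - 1/2)*(p + 3)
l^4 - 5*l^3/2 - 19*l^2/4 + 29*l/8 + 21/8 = (l - 7/2)*(l - 1)*(l + 1/2)*(l + 3/2)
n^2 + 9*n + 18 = (n + 3)*(n + 6)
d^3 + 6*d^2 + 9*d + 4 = (d + 1)^2*(d + 4)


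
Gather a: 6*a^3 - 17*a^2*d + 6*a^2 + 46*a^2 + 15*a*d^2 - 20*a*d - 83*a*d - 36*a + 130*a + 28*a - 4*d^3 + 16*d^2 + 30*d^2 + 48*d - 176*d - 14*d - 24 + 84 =6*a^3 + a^2*(52 - 17*d) + a*(15*d^2 - 103*d + 122) - 4*d^3 + 46*d^2 - 142*d + 60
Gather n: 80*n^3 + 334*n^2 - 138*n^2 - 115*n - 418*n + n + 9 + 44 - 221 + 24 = 80*n^3 + 196*n^2 - 532*n - 144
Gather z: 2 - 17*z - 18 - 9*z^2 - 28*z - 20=-9*z^2 - 45*z - 36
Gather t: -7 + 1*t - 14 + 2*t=3*t - 21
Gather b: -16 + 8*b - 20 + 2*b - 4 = 10*b - 40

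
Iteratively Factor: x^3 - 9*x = (x + 3)*(x^2 - 3*x) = (x - 3)*(x + 3)*(x)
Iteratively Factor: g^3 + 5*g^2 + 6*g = (g + 2)*(g^2 + 3*g) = (g + 2)*(g + 3)*(g)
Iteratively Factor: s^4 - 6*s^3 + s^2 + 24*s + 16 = (s - 4)*(s^3 - 2*s^2 - 7*s - 4) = (s - 4)*(s + 1)*(s^2 - 3*s - 4) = (s - 4)*(s + 1)^2*(s - 4)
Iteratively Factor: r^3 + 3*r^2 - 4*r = (r - 1)*(r^2 + 4*r) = r*(r - 1)*(r + 4)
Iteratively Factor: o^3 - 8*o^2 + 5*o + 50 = (o - 5)*(o^2 - 3*o - 10) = (o - 5)^2*(o + 2)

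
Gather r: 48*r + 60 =48*r + 60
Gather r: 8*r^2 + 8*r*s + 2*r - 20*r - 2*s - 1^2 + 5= 8*r^2 + r*(8*s - 18) - 2*s + 4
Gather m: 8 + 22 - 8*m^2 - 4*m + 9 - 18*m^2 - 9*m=-26*m^2 - 13*m + 39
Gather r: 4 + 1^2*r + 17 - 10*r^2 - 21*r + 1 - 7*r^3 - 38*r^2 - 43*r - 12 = -7*r^3 - 48*r^2 - 63*r + 10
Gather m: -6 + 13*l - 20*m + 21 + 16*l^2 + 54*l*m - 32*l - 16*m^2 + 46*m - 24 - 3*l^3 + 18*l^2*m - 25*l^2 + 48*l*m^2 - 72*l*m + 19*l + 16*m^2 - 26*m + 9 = -3*l^3 - 9*l^2 + 48*l*m^2 + m*(18*l^2 - 18*l)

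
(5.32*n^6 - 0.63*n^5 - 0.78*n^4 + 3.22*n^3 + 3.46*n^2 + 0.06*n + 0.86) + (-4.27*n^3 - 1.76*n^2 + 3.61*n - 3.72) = 5.32*n^6 - 0.63*n^5 - 0.78*n^4 - 1.05*n^3 + 1.7*n^2 + 3.67*n - 2.86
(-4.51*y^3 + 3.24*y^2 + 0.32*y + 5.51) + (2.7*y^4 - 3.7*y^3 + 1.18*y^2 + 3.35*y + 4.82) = 2.7*y^4 - 8.21*y^3 + 4.42*y^2 + 3.67*y + 10.33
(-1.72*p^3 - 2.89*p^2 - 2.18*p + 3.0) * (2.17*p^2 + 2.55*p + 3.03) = -3.7324*p^5 - 10.6573*p^4 - 17.3117*p^3 - 7.8057*p^2 + 1.0446*p + 9.09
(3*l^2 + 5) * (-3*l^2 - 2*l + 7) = -9*l^4 - 6*l^3 + 6*l^2 - 10*l + 35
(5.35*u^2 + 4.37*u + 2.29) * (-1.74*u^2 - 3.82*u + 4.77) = -9.309*u^4 - 28.0408*u^3 + 4.8415*u^2 + 12.0971*u + 10.9233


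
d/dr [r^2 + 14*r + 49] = 2*r + 14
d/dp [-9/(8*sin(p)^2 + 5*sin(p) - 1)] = 9*(16*sin(p) + 5)*cos(p)/(8*sin(p)^2 + 5*sin(p) - 1)^2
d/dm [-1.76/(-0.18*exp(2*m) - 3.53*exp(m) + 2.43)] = (-0.6336*exp(m) - 6.2128)*exp(m)/(0.18*exp(2*m) + 3.53*exp(m) - 2.43)^2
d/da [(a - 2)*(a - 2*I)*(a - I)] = 3*a^2 + a*(-4 - 6*I) - 2 + 6*I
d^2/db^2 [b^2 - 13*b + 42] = 2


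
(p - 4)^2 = p^2 - 8*p + 16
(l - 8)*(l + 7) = l^2 - l - 56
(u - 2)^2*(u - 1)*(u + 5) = u^4 - 17*u^2 + 36*u - 20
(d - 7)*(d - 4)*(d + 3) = d^3 - 8*d^2 - 5*d + 84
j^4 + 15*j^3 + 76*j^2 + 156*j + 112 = (j + 2)^2*(j + 4)*(j + 7)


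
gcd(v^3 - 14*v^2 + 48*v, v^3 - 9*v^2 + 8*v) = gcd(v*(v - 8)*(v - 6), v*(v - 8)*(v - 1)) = v^2 - 8*v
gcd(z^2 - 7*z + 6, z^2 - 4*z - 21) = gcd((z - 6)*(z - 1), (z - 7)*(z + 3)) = 1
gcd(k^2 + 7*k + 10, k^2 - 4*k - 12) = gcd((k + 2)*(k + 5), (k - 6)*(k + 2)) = k + 2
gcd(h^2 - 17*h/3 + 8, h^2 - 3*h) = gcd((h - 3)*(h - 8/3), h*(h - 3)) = h - 3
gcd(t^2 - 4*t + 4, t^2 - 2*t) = t - 2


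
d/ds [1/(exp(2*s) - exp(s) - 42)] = (1 - 2*exp(s))*exp(s)/(-exp(2*s) + exp(s) + 42)^2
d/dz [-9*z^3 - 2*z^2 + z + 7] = -27*z^2 - 4*z + 1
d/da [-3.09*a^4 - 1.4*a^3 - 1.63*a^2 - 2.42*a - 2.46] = -12.36*a^3 - 4.2*a^2 - 3.26*a - 2.42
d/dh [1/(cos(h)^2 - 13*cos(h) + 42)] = (2*cos(h) - 13)*sin(h)/(cos(h)^2 - 13*cos(h) + 42)^2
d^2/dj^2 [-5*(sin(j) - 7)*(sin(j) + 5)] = -10*sin(j) - 10*cos(2*j)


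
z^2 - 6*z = z*(z - 6)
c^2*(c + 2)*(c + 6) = c^4 + 8*c^3 + 12*c^2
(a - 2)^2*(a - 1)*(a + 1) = a^4 - 4*a^3 + 3*a^2 + 4*a - 4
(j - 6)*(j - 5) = j^2 - 11*j + 30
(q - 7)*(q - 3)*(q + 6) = q^3 - 4*q^2 - 39*q + 126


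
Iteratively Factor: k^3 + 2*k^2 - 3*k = (k + 3)*(k^2 - k) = (k - 1)*(k + 3)*(k)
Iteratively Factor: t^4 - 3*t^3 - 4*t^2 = (t - 4)*(t^3 + t^2) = (t - 4)*(t + 1)*(t^2) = t*(t - 4)*(t + 1)*(t)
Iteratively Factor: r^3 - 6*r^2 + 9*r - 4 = (r - 4)*(r^2 - 2*r + 1) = (r - 4)*(r - 1)*(r - 1)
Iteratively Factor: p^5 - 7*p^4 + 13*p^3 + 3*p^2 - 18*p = (p - 3)*(p^4 - 4*p^3 + p^2 + 6*p) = p*(p - 3)*(p^3 - 4*p^2 + p + 6) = p*(p - 3)*(p - 2)*(p^2 - 2*p - 3) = p*(p - 3)^2*(p - 2)*(p + 1)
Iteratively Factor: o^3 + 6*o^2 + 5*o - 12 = (o + 3)*(o^2 + 3*o - 4) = (o + 3)*(o + 4)*(o - 1)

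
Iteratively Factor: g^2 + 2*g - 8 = (g + 4)*(g - 2)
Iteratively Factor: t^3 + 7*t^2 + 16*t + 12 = (t + 3)*(t^2 + 4*t + 4) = (t + 2)*(t + 3)*(t + 2)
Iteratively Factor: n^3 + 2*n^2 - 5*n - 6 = (n + 3)*(n^2 - n - 2) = (n - 2)*(n + 3)*(n + 1)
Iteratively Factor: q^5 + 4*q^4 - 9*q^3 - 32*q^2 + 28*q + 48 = (q - 2)*(q^4 + 6*q^3 + 3*q^2 - 26*q - 24) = (q - 2)^2*(q^3 + 8*q^2 + 19*q + 12) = (q - 2)^2*(q + 1)*(q^2 + 7*q + 12) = (q - 2)^2*(q + 1)*(q + 4)*(q + 3)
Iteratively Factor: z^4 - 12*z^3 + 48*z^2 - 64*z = (z)*(z^3 - 12*z^2 + 48*z - 64) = z*(z - 4)*(z^2 - 8*z + 16) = z*(z - 4)^2*(z - 4)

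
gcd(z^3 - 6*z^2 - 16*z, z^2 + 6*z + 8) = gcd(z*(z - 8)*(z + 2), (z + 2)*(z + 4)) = z + 2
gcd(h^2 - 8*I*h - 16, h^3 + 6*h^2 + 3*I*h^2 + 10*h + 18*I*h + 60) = 1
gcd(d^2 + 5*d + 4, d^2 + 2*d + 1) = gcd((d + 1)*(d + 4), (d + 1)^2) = d + 1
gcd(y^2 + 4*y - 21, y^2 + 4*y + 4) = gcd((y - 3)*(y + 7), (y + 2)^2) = 1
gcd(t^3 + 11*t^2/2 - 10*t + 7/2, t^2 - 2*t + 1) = t - 1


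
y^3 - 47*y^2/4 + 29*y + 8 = (y - 8)*(y - 4)*(y + 1/4)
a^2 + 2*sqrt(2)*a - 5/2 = (a - sqrt(2)/2)*(a + 5*sqrt(2)/2)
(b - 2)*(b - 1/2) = b^2 - 5*b/2 + 1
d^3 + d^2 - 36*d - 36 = (d - 6)*(d + 1)*(d + 6)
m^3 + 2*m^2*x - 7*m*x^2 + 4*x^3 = (m - x)^2*(m + 4*x)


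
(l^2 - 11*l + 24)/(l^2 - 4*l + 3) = (l - 8)/(l - 1)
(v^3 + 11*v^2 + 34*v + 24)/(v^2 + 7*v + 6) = v + 4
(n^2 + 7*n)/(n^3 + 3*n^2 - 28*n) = 1/(n - 4)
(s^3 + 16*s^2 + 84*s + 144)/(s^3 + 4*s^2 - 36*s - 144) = (s + 6)/(s - 6)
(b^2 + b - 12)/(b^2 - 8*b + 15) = (b + 4)/(b - 5)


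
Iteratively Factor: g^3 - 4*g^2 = (g)*(g^2 - 4*g) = g*(g - 4)*(g)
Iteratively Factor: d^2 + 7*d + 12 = (d + 3)*(d + 4)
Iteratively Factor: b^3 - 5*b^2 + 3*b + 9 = (b - 3)*(b^2 - 2*b - 3) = (b - 3)^2*(b + 1)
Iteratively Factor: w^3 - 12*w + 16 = (w + 4)*(w^2 - 4*w + 4) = (w - 2)*(w + 4)*(w - 2)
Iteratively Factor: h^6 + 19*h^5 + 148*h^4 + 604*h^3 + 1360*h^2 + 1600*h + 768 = (h + 3)*(h^5 + 16*h^4 + 100*h^3 + 304*h^2 + 448*h + 256) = (h + 2)*(h + 3)*(h^4 + 14*h^3 + 72*h^2 + 160*h + 128) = (h + 2)*(h + 3)*(h + 4)*(h^3 + 10*h^2 + 32*h + 32) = (h + 2)*(h + 3)*(h + 4)^2*(h^2 + 6*h + 8) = (h + 2)*(h + 3)*(h + 4)^3*(h + 2)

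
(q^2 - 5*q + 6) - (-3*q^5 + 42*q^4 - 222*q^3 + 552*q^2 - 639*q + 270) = 3*q^5 - 42*q^4 + 222*q^3 - 551*q^2 + 634*q - 264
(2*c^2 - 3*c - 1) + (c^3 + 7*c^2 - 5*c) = c^3 + 9*c^2 - 8*c - 1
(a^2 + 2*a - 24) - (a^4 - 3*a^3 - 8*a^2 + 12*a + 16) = -a^4 + 3*a^3 + 9*a^2 - 10*a - 40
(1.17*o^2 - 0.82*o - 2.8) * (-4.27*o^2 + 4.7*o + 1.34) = -4.9959*o^4 + 9.0004*o^3 + 9.6698*o^2 - 14.2588*o - 3.752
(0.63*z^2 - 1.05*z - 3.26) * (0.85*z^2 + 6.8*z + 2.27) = 0.5355*z^4 + 3.3915*z^3 - 8.4809*z^2 - 24.5515*z - 7.4002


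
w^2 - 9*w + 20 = (w - 5)*(w - 4)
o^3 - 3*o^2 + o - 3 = (o - 3)*(o - I)*(o + I)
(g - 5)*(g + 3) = g^2 - 2*g - 15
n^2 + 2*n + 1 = (n + 1)^2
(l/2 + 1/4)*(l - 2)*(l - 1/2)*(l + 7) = l^4/2 + 5*l^3/2 - 57*l^2/8 - 5*l/8 + 7/4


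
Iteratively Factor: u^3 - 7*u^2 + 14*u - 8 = (u - 4)*(u^2 - 3*u + 2) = (u - 4)*(u - 2)*(u - 1)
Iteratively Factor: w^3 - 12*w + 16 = (w - 2)*(w^2 + 2*w - 8) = (w - 2)^2*(w + 4)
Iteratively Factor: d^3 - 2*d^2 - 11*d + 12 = (d - 1)*(d^2 - d - 12) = (d - 4)*(d - 1)*(d + 3)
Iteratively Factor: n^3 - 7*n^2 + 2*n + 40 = (n + 2)*(n^2 - 9*n + 20) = (n - 4)*(n + 2)*(n - 5)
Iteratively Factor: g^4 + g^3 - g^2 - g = (g - 1)*(g^3 + 2*g^2 + g) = g*(g - 1)*(g^2 + 2*g + 1) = g*(g - 1)*(g + 1)*(g + 1)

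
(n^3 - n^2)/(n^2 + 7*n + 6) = n^2*(n - 1)/(n^2 + 7*n + 6)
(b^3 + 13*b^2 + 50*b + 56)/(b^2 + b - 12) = (b^2 + 9*b + 14)/(b - 3)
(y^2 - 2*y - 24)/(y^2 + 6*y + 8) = (y - 6)/(y + 2)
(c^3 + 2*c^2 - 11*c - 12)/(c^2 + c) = c + 1 - 12/c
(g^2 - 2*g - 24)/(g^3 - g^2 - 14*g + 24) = (g - 6)/(g^2 - 5*g + 6)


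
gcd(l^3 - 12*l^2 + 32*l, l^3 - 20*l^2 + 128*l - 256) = l^2 - 12*l + 32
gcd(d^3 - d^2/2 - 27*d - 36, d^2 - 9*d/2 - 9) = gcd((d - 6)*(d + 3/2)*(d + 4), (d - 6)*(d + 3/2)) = d^2 - 9*d/2 - 9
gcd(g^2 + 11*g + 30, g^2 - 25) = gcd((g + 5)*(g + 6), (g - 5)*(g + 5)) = g + 5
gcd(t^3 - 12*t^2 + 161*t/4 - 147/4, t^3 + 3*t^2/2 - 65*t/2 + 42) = t - 3/2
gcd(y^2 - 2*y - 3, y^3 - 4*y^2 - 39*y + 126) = y - 3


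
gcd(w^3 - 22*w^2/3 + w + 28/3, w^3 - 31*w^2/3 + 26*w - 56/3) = w^2 - 25*w/3 + 28/3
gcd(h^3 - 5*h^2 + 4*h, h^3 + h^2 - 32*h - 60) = 1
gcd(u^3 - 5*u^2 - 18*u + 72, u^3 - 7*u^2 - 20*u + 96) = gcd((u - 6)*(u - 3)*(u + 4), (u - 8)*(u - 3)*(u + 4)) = u^2 + u - 12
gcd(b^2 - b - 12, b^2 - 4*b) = b - 4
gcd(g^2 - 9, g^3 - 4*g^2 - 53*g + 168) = g - 3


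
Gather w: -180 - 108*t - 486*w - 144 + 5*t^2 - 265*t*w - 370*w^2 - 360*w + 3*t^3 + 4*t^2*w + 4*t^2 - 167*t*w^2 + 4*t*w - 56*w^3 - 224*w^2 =3*t^3 + 9*t^2 - 108*t - 56*w^3 + w^2*(-167*t - 594) + w*(4*t^2 - 261*t - 846) - 324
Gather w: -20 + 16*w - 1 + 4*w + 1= 20*w - 20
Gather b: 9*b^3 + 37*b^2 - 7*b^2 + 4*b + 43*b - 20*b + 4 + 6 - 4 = 9*b^3 + 30*b^2 + 27*b + 6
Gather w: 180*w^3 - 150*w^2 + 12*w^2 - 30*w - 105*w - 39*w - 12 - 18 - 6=180*w^3 - 138*w^2 - 174*w - 36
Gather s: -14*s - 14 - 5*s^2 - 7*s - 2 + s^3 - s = s^3 - 5*s^2 - 22*s - 16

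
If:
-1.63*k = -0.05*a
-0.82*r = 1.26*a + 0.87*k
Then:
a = -0.637295570495399*r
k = -0.019548943880227*r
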